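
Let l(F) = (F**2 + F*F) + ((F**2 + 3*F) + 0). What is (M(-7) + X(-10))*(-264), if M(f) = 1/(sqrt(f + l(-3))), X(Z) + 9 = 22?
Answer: -3432 - 24*sqrt(11) ≈ -3511.6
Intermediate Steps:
l(F) = 3*F + 3*F**2 (l(F) = (F**2 + F**2) + (F**2 + 3*F) = 2*F**2 + (F**2 + 3*F) = 3*F + 3*F**2)
X(Z) = 13 (X(Z) = -9 + 22 = 13)
M(f) = 1/sqrt(18 + f) (M(f) = 1/(sqrt(f + 3*(-3)*(1 - 3))) = 1/(sqrt(f + 3*(-3)*(-2))) = 1/(sqrt(f + 18)) = 1/(sqrt(18 + f)) = 1/sqrt(18 + f))
(M(-7) + X(-10))*(-264) = (1/sqrt(18 - 7) + 13)*(-264) = (1/sqrt(11) + 13)*(-264) = (sqrt(11)/11 + 13)*(-264) = (13 + sqrt(11)/11)*(-264) = -3432 - 24*sqrt(11)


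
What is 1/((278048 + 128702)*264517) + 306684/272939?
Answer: 32996833789961939/29366131972075250 ≈ 1.1236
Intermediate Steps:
1/((278048 + 128702)*264517) + 306684/272939 = (1/264517)/406750 + 306684*(1/272939) = (1/406750)*(1/264517) + 306684/272939 = 1/107592289750 + 306684/272939 = 32996833789961939/29366131972075250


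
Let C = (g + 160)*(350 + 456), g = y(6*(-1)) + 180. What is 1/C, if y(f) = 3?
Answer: 1/276458 ≈ 3.6172e-6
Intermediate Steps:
g = 183 (g = 3 + 180 = 183)
C = 276458 (C = (183 + 160)*(350 + 456) = 343*806 = 276458)
1/C = 1/276458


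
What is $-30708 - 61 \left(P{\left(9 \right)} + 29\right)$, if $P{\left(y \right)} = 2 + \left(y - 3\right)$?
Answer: $-32965$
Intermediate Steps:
$P{\left(y \right)} = -1 + y$ ($P{\left(y \right)} = 2 + \left(-3 + y\right) = -1 + y$)
$-30708 - 61 \left(P{\left(9 \right)} + 29\right) = -30708 - 61 \left(\left(-1 + 9\right) + 29\right) = -30708 - 61 \left(8 + 29\right) = -30708 - 2257 = -32965$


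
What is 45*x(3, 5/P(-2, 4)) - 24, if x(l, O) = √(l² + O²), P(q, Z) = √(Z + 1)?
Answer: -24 + 45*√14 ≈ 144.37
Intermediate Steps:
P(q, Z) = √(1 + Z)
x(l, O) = √(O² + l²)
45*x(3, 5/P(-2, 4)) - 24 = 45*√((5/(√(1 + 4)))² + 3²) - 24 = 45*√((5/(√5))² + 9) - 24 = 45*√((5*(√5/5))² + 9) - 24 = 45*√((√5)² + 9) - 24 = 45*√(5 + 9) - 24 = 45*√14 - 24 = -24 + 45*√14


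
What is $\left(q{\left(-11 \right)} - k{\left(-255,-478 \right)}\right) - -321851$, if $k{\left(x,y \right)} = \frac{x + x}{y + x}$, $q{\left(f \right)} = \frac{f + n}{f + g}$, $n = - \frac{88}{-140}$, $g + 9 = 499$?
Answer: $\frac{3955136050766}{12288745} \approx 3.2185 \cdot 10^{5}$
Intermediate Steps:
$g = 490$ ($g = -9 + 499 = 490$)
$n = \frac{22}{35}$ ($n = \left(-88\right) \left(- \frac{1}{140}\right) = \frac{22}{35} \approx 0.62857$)
$q{\left(f \right)} = \frac{\frac{22}{35} + f}{490 + f}$ ($q{\left(f \right)} = \frac{f + \frac{22}{35}}{f + 490} = \frac{\frac{22}{35} + f}{490 + f}$)
$k{\left(x,y \right)} = \frac{2 x}{x + y}$
$\left(q{\left(-11 \right)} - k{\left(-255,-478 \right)}\right) - -321851 = \left(\frac{\frac{22}{35} - 11}{490 - 11} - 2 \left(-255\right) \frac{1}{-255 - 478}\right) - -321851 = \left(\frac{1}{479} \left(- \frac{363}{35}\right) - 2 \left(-255\right) \frac{1}{-733}\right) + 321851 = \left(\frac{1}{479} \left(- \frac{363}{35}\right) - 2 \left(-255\right) \left(- \frac{1}{733}\right)\right) + 321851 = \left(- \frac{363}{16765} - \frac{510}{733}\right) + 321851 = - \frac{8816229}{12288745} + 321851 = \frac{3955136050766}{12288745}$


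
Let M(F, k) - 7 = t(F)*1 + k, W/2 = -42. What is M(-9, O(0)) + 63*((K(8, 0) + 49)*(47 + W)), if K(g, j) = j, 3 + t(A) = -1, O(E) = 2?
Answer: -114214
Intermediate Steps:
W = -84 (W = 2*(-42) = -84)
t(A) = -4 (t(A) = -3 - 1 = -4)
M(F, k) = 3 + k (M(F, k) = 7 + (-4*1 + k) = 7 + (-4 + k) = 3 + k)
M(-9, O(0)) + 63*((K(8, 0) + 49)*(47 + W)) = (3 + 2) + 63*((0 + 49)*(47 - 84)) = 5 + 63*(49*(-37)) = 5 + 63*(-1813) = 5 - 114219 = -114214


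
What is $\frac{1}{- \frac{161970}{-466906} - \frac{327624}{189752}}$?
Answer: $- \frac{5537271707}{7639717494} \approx -0.7248$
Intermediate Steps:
$\frac{1}{- \frac{161970}{-466906} - \frac{327624}{189752}} = \frac{1}{\left(-161970\right) \left(- \frac{1}{466906}\right) - \frac{40953}{23719}} = \frac{1}{\frac{80985}{233453} - \frac{40953}{23719}} = \frac{1}{- \frac{7639717494}{5537271707}} = - \frac{5537271707}{7639717494}$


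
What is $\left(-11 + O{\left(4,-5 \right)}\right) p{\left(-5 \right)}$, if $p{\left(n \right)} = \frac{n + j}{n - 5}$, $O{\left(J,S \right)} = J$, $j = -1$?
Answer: $- \frac{21}{5} \approx -4.2$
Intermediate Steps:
$p{\left(n \right)} = \frac{-1 + n}{-5 + n}$ ($p{\left(n \right)} = \frac{n - 1}{n - 5} = \frac{-1 + n}{-5 + n}$)
$\left(-11 + O{\left(4,-5 \right)}\right) p{\left(-5 \right)} = \left(-11 + 4\right) \frac{-1 - 5}{-5 - 5} = - 7 \frac{1}{-10} \left(-6\right) = - 7 \left(\left(- \frac{1}{10}\right) \left(-6\right)\right) = \left(-7\right) \frac{3}{5} = - \frac{21}{5}$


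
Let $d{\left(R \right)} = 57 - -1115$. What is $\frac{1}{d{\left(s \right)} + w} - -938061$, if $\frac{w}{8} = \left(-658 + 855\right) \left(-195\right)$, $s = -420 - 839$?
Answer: $\frac{287185499027}{306148} \approx 9.3806 \cdot 10^{5}$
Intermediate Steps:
$s = -1259$
$w = -307320$ ($w = 8 \left(-658 + 855\right) \left(-195\right) = 8 \cdot 197 \left(-195\right) = 8 \left(-38415\right) = -307320$)
$d{\left(R \right)} = 1172$ ($d{\left(R \right)} = 57 + 1115 = 1172$)
$\frac{1}{d{\left(s \right)} + w} - -938061 = \frac{1}{1172 - 307320} - -938061 = \frac{1}{-306148} + 938061 = - \frac{1}{306148} + 938061 = \frac{287185499027}{306148}$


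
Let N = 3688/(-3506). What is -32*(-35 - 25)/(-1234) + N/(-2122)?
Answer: -1784966806/1147578661 ≈ -1.5554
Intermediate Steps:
N = -1844/1753 (N = 3688*(-1/3506) = -1844/1753 ≈ -1.0519)
-32*(-35 - 25)/(-1234) + N/(-2122) = -32*(-35 - 25)/(-1234) - 1844/1753/(-2122) = -32*(-60)*(-1/1234) - 1844/1753*(-1/2122) = 1920*(-1/1234) + 922/1859933 = -960/617 + 922/1859933 = -1784966806/1147578661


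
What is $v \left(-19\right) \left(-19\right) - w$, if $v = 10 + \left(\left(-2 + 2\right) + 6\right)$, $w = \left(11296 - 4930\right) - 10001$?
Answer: $9411$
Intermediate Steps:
$w = -3635$ ($w = 6366 - 10001 = -3635$)
$v = 16$ ($v = 10 + \left(0 + 6\right) = 10 + 6 = 16$)
$v \left(-19\right) \left(-19\right) - w = 16 \left(-19\right) \left(-19\right) - -3635 = \left(-304\right) \left(-19\right) + 3635 = 5776 + 3635 = 9411$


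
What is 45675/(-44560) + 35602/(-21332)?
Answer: -128038211/47527696 ≈ -2.6940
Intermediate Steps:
45675/(-44560) + 35602/(-21332) = 45675*(-1/44560) + 35602*(-1/21332) = -9135/8912 - 17801/10666 = -128038211/47527696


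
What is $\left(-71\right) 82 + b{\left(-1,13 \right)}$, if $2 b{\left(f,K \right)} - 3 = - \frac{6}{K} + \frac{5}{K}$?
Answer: $- \frac{75667}{13} \approx -5820.5$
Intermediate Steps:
$b{\left(f,K \right)} = \frac{3}{2} - \frac{1}{2 K}$ ($b{\left(f,K \right)} = \frac{3}{2} + \frac{- \frac{6}{K} + \frac{5}{K}}{2} = \frac{3}{2} + \frac{\left(-1\right) \frac{1}{K}}{2} = \frac{3}{2} - \frac{1}{2 K}$)
$\left(-71\right) 82 + b{\left(-1,13 \right)} = \left(-71\right) 82 + \frac{-1 + 3 \cdot 13}{2 \cdot 13} = -5822 + \frac{1}{2} \cdot \frac{1}{13} \left(-1 + 39\right) = -5822 + \frac{1}{2} \cdot \frac{1}{13} \cdot 38 = -5822 + \frac{19}{13} = - \frac{75667}{13}$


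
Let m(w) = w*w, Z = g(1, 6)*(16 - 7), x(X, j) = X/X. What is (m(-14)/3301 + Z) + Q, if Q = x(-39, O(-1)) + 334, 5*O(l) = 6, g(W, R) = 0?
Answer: 1106031/3301 ≈ 335.06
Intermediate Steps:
O(l) = 6/5 (O(l) = (⅕)*6 = 6/5)
x(X, j) = 1
Z = 0 (Z = 0*(16 - 7) = 0*9 = 0)
m(w) = w²
Q = 335 (Q = 1 + 334 = 335)
(m(-14)/3301 + Z) + Q = ((-14)²/3301 + 0) + 335 = (196*(1/3301) + 0) + 335 = (196/3301 + 0) + 335 = 196/3301 + 335 = 1106031/3301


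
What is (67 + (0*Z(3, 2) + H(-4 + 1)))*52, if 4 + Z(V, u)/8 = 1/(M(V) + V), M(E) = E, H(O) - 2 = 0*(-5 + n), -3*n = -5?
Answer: 3588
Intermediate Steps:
n = 5/3 (n = -⅓*(-5) = 5/3 ≈ 1.6667)
H(O) = 2 (H(O) = 2 + 0*(-5 + 5/3) = 2 + 0*(-10/3) = 2 + 0 = 2)
Z(V, u) = -32 + 4/V (Z(V, u) = -32 + 8/(V + V) = -32 + 8/((2*V)) = -32 + 8*(1/(2*V)) = -32 + 4/V)
(67 + (0*Z(3, 2) + H(-4 + 1)))*52 = (67 + (0*(-32 + 4/3) + 2))*52 = (67 + (0*(-92/3) + 2))*52 = (67 + (0 + 2))*52 = (67 + 2)*52 = 69*52 = 3588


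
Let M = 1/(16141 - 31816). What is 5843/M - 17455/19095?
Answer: -349778489966/3819 ≈ -9.1589e+7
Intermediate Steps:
M = -1/15675 (M = 1/(-15675) = -1/15675 ≈ -6.3796e-5)
5843/M - 17455/19095 = 5843/(-1/15675) - 17455/19095 = 5843*(-15675) - 17455*1/19095 = -91589025 - 3491/3819 = -349778489966/3819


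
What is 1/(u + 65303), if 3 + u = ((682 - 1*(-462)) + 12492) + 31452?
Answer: 1/110388 ≈ 9.0590e-6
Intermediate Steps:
u = 45085 (u = -3 + (((682 - 1*(-462)) + 12492) + 31452) = -3 + (((682 + 462) + 12492) + 31452) = -3 + ((1144 + 12492) + 31452) = -3 + (13636 + 31452) = -3 + 45088 = 45085)
1/(u + 65303) = 1/(45085 + 65303) = 1/110388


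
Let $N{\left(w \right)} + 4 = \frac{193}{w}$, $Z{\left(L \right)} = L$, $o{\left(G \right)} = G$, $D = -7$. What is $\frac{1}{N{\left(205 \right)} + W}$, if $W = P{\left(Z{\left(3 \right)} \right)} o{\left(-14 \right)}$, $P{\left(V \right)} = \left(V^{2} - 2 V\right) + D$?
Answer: $\frac{205}{10853} \approx 0.018889$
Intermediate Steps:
$P{\left(V \right)} = -7 + V^{2} - 2 V$ ($P{\left(V \right)} = \left(V^{2} - 2 V\right) - 7 = -7 + V^{2} - 2 V$)
$N{\left(w \right)} = -4 + \frac{193}{w}$
$W = 56$ ($W = \left(-7 + 3^{2} - 6\right) \left(-14\right) = \left(-7 + 9 - 6\right) \left(-14\right) = \left(-4\right) \left(-14\right) = 56$)
$\frac{1}{N{\left(205 \right)} + W} = \frac{1}{\left(-4 + \frac{193}{205}\right) + 56} = \frac{1}{- \frac{627}{205} + 56} = \frac{1}{\frac{10853}{205}} = \frac{205}{10853}$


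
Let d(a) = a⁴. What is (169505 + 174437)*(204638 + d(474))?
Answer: 17362023495658388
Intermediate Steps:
(169505 + 174437)*(204638 + d(474)) = (169505 + 174437)*(204638 + 474⁴) = 343942*(204638 + 50479304976) = 343942*50479509614 = 17362023495658388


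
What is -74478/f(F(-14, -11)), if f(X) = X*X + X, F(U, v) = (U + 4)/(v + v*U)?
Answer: 761500311/665 ≈ 1.1451e+6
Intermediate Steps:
F(U, v) = (4 + U)/(v + U*v)
f(X) = X + X**2 (f(X) = X**2 + X = X + X**2)
-74478/f(F(-14, -11)) = -74478*(-11*(1 - 14)/((1 + (4 - 14)/((-11)*(1 - 14)))*(4 - 14))) = -74478*(-143/(10*(1 - 1/11*(-10)/(-13)))) = -74478*(-143/(10*(1 - 1/11*(-1/13)*(-10)))) = -74478*(-143/(10*(1 - 10/143))) = -74478/((-10/143*133/143)) = -74478/(-1330/20449) = -74478*(-20449/1330) = 761500311/665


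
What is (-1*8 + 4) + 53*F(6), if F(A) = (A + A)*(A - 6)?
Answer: -4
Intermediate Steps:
F(A) = 2*A*(-6 + A) (F(A) = (2*A)*(-6 + A) = 2*A*(-6 + A))
(-1*8 + 4) + 53*F(6) = (-1*8 + 4) + 53*(2*6*(-6 + 6)) = (-8 + 4) + 53*(2*6*0) = -4 + 53*0 = -4 + 0 = -4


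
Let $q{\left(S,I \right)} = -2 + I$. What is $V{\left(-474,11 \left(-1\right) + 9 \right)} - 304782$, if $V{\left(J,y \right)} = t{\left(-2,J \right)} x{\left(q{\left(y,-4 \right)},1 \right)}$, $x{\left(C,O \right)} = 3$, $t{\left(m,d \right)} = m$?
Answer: $-304788$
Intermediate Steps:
$V{\left(J,y \right)} = -6$ ($V{\left(J,y \right)} = \left(-2\right) 3 = -6$)
$V{\left(-474,11 \left(-1\right) + 9 \right)} - 304782 = -6 - 304782 = -304788$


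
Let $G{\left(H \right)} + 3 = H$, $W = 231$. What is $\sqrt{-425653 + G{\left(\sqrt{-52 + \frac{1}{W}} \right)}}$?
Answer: $\frac{\sqrt{-22713429816 + 231 i \sqrt{2774541}}}{231} \approx 0.0055262 + 652.42 i$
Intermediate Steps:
$G{\left(H \right)} = -3 + H$
$\sqrt{-425653 + G{\left(\sqrt{-52 + \frac{1}{W}} \right)}} = \sqrt{-425653 - \left(3 - \sqrt{-52 + \frac{1}{231}}\right)} = \sqrt{-425653 - \left(3 - \sqrt{- \frac{12011}{231}}\right)} = \sqrt{-425653 - \left(3 - \frac{i \sqrt{2774541}}{231}\right)} = \sqrt{-425656 + \frac{i \sqrt{2774541}}{231}}$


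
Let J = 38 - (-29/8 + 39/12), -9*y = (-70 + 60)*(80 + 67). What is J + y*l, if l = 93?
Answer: 121827/8 ≈ 15228.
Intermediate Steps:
y = 490/3 (y = -(-70 + 60)*(80 + 67)/9 = -(-10)*147/9 = -⅑*(-1470) = 490/3 ≈ 163.33)
J = 307/8 (J = 38 - (-29*⅛ + 39*(1/12)) = 38 - (-29/8 + 13/4) = 38 - 1*(-3/8) = 38 + 3/8 = 307/8 ≈ 38.375)
J + y*l = 307/8 + (490/3)*93 = 307/8 + 15190 = 121827/8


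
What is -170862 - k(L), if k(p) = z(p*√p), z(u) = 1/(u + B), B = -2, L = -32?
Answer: -170862 + 1/(2 + 128*I*√2) ≈ -1.7086e+5 - 0.0055236*I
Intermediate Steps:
z(u) = 1/(-2 + u) (z(u) = 1/(u - 2) = 1/(-2 + u))
k(p) = 1/(-2 + p^(3/2)) (k(p) = 1/(-2 + p*√p) = 1/(-2 + p^(3/2)))
-170862 - k(L) = -170862 - 1/(-2 + (-32)^(3/2)) = -170862 - 1/(-2 - 128*I*√2)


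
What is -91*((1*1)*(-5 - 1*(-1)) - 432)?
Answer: 39676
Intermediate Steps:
-91*((1*1)*(-5 - 1*(-1)) - 432) = -91*(1*(-5 + 1) - 432) = -91*(1*(-4) - 432) = -91*(-4 - 432) = -91*(-436) = 39676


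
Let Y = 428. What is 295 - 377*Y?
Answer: -161061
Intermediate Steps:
295 - 377*Y = 295 - 377*428 = 295 - 161356 = -161061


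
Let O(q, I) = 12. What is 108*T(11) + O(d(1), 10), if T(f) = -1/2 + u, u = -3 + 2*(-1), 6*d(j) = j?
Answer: -582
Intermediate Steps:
d(j) = j/6
u = -5 (u = -3 - 2 = -5)
T(f) = -11/2 (T(f) = -1/2 - 5 = -11/2)
108*T(11) + O(d(1), 10) = 108*(-11/2) + 12 = -594 + 12 = -582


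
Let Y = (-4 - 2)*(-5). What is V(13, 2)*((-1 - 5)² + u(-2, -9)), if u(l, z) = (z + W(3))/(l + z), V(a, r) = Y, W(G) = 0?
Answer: 12150/11 ≈ 1104.5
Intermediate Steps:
Y = 30 (Y = -6*(-5) = 30)
V(a, r) = 30
u(l, z) = z/(l + z) (u(l, z) = (z + 0)/(l + z) = z/(l + z))
V(13, 2)*((-1 - 5)² + u(-2, -9)) = 30*((-1 - 5)² - 9/(-2 - 9)) = 30*((-6)² - 9/(-11)) = 30*(36 - 9*(-1/11)) = 30*(36 + 9/11) = 30*(405/11) = 12150/11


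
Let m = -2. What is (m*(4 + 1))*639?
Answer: -6390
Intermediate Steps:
(m*(4 + 1))*639 = -2*(4 + 1)*639 = -2*5*639 = -10*639 = -6390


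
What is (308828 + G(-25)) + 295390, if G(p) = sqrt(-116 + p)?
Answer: 604218 + I*sqrt(141) ≈ 6.0422e+5 + 11.874*I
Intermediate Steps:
(308828 + G(-25)) + 295390 = (308828 + sqrt(-116 - 25)) + 295390 = (308828 + sqrt(-141)) + 295390 = (308828 + I*sqrt(141)) + 295390 = 604218 + I*sqrt(141)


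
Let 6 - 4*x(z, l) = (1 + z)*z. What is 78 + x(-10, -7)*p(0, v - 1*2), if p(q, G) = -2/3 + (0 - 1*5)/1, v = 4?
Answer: 197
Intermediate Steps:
x(z, l) = 3/2 - z*(1 + z)/4 (x(z, l) = 3/2 - (1 + z)*z/4 = 3/2 - z*(1 + z)/4)
p(q, G) = -17/3 (p(q, G) = -2*⅓ + (0 - 5)*1 = -⅔ - 5*1 = -⅔ - 5 = -17/3)
78 + x(-10, -7)*p(0, v - 1*2) = 78 + (3/2 - ¼*(-10) - ¼*(-10)²)*(-17/3) = 78 + (3/2 + 5/2 - ¼*100)*(-17/3) = 78 + (3/2 + 5/2 - 25)*(-17/3) = 78 - 21*(-17/3) = 78 + 119 = 197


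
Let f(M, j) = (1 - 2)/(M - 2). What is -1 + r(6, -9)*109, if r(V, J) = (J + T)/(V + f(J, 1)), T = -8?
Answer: -20450/67 ≈ -305.22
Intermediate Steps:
f(M, j) = -1/(-2 + M)
r(V, J) = (-8 + J)/(V - 1/(-2 + J)) (r(V, J) = (J - 8)/(V - 1/(-2 + J)) = (-8 + J)/(V - 1/(-2 + J)))
-1 + r(6, -9)*109 = -1 + ((-8 - 9)*(-2 - 9)/(-1 + 6*(-2 - 9)))*109 = -1 + (-17*(-11)/(-1 + 6*(-11)))*109 = -1 + (-17*(-11)/(-1 - 66))*109 = -1 + (-17*(-11)/(-67))*109 = -1 - 1/67*(-17)*(-11)*109 = -1 - 187/67*109 = -1 - 20383/67 = -20450/67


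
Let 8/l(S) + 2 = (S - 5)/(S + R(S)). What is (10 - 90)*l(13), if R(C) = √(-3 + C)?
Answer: 34240/71 - 1280*√10/71 ≈ 425.24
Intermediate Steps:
l(S) = 8/(-2 + (-5 + S)/(S + √(-3 + S))) (l(S) = 8/(-2 + (S - 5)/(S + √(-3 + S))) = 8/(-2 + (-5 + S)/(S + √(-3 + S))))
(10 - 90)*l(13) = (10 - 90)*(8*(-1*13 - √(-3 + 13))/(5 + 13 + 2*√(-3 + 13))) = -640*(-13 - √10)/(5 + 13 + 2*√10) = -640*(-13 - √10)/(18 + 2*√10)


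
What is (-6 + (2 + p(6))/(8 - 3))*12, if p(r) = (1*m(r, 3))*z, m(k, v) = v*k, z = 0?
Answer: -336/5 ≈ -67.200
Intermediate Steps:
m(k, v) = k*v
p(r) = 0 (p(r) = (1*(r*3))*0 = (1*(3*r))*0 = (3*r)*0 = 0)
(-6 + (2 + p(6))/(8 - 3))*12 = (-6 + (2 + 0)/(8 - 3))*12 = (-6 + 2/5)*12 = -28/5*12 = -336/5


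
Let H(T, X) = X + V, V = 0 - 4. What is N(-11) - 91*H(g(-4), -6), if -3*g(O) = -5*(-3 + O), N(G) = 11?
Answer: 921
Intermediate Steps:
V = -4
g(O) = -5 + 5*O/3 (g(O) = -(-5)*(-3 + O)/3 = -(15 - 5*O)/3 = -5 + 5*O/3)
H(T, X) = -4 + X (H(T, X) = X - 4 = -4 + X)
N(-11) - 91*H(g(-4), -6) = 11 - 91*(-4 - 6) = 11 - 91*(-10) = 11 + 910 = 921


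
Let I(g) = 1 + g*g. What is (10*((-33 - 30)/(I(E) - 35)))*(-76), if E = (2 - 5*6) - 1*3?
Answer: 5320/103 ≈ 51.651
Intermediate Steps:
E = -31 (E = (2 - 30) - 3 = -28 - 3 = -31)
I(g) = 1 + g²
(10*((-33 - 30)/(I(E) - 35)))*(-76) = (10*((-33 - 30)/((1 + (-31)²) - 35)))*(-76) = (10*(-63/((1 + 961) - 35)))*(-76) = (10*(-63/(962 - 35)))*(-76) = (10*(-63/927))*(-76) = (10*(-63*1/927))*(-76) = (10*(-7/103))*(-76) = -70/103*(-76) = 5320/103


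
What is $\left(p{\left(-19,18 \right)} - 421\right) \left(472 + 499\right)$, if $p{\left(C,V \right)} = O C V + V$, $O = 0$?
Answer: $-391313$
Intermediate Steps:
$p{\left(C,V \right)} = V$ ($p{\left(C,V \right)} = 0 C V + V = 0 V + V = 0 + V = V$)
$\left(p{\left(-19,18 \right)} - 421\right) \left(472 + 499\right) = \left(18 - 421\right) \left(472 + 499\right) = \left(-403\right) 971 = -391313$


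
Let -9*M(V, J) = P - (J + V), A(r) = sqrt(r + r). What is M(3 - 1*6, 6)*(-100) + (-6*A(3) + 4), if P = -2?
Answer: -464/9 - 6*sqrt(6) ≈ -66.252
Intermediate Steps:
A(r) = sqrt(2)*sqrt(r) (A(r) = sqrt(2*r) = sqrt(2)*sqrt(r))
M(V, J) = 2/9 + J/9 + V/9 (M(V, J) = -(-2 - (J + V))/9 = -(-2 + (-J - V))/9 = -(-2 - J - V)/9 = 2/9 + J/9 + V/9)
M(3 - 1*6, 6)*(-100) + (-6*A(3) + 4) = (2/9 + (1/9)*6 + (3 - 1*6)/9)*(-100) + (-6*sqrt(2)*sqrt(3) + 4) = (2/9 + 2/3 + (3 - 6)/9)*(-100) + (-6*sqrt(6) + 4) = (2/9 + 2/3 + (1/9)*(-3))*(-100) + (4 - 6*sqrt(6)) = (2/9 + 2/3 - 1/3)*(-100) + (4 - 6*sqrt(6)) = (5/9)*(-100) + (4 - 6*sqrt(6)) = -500/9 + (4 - 6*sqrt(6)) = -464/9 - 6*sqrt(6)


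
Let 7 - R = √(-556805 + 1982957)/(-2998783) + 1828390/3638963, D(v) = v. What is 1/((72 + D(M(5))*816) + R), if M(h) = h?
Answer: 495201338801671483288126329989/2059293555110501784283549996465993 - 79420079138338791854*√356538/2059293555110501784283549996465993 ≈ 0.00024047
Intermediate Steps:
R = 23644351/3638963 + 2*√356538/2998783 (R = 7 - (√(-556805 + 1982957)/(-2998783) + 1828390/3638963) = 7 - (√1426152*(-1/2998783) + 1828390*(1/3638963)) = 7 - ((2*√356538)*(-1/2998783) + 1828390/3638963) = 7 - (-2*√356538/2998783 + 1828390/3638963) = 7 - (1828390/3638963 - 2*√356538/2998783) = 7 + (-1828390/3638963 + 2*√356538/2998783) = 23644351/3638963 + 2*√356538/2998783 ≈ 6.4979)
1/((72 + D(M(5))*816) + R) = 1/((72 + 5*816) + (23644351/3638963 + 2*√356538/2998783)) = 1/((72 + 4080) + (23644351/3638963 + 2*√356538/2998783)) = 1/(4152 + (23644351/3638963 + 2*√356538/2998783)) = 1/(15132618727/3638963 + 2*√356538/2998783)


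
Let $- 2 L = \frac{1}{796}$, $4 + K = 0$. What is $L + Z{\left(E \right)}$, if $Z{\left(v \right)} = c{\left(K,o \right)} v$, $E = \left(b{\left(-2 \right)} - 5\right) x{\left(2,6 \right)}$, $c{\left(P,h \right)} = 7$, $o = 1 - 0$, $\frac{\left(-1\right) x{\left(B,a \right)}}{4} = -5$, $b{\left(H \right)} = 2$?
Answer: $- \frac{668641}{1592} \approx -420.0$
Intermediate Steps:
$x{\left(B,a \right)} = 20$ ($x{\left(B,a \right)} = \left(-4\right) \left(-5\right) = 20$)
$K = -4$ ($K = -4 + 0 = -4$)
$o = 1$ ($o = 1 + 0 = 1$)
$E = -60$ ($E = \left(2 - 5\right) 20 = \left(-3\right) 20 = -60$)
$Z{\left(v \right)} = 7 v$
$L = - \frac{1}{1592}$ ($L = - \frac{1}{2 \cdot 796} = \left(- \frac{1}{2}\right) \frac{1}{796} = - \frac{1}{1592} \approx -0.00062814$)
$L + Z{\left(E \right)} = - \frac{1}{1592} + 7 \left(-60\right) = - \frac{1}{1592} - 420 = - \frac{668641}{1592}$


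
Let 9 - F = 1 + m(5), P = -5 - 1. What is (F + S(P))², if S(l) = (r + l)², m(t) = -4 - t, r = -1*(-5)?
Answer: 324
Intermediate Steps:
r = 5
P = -6
S(l) = (5 + l)²
F = 17 (F = 9 - (1 + (-4 - 1*5)) = 9 - (1 + (-4 - 5)) = 9 - (1 - 9) = 9 - 1*(-8) = 9 + 8 = 17)
(F + S(P))² = (17 + (5 - 6)²)² = (17 + (-1)²)² = (17 + 1)² = 18² = 324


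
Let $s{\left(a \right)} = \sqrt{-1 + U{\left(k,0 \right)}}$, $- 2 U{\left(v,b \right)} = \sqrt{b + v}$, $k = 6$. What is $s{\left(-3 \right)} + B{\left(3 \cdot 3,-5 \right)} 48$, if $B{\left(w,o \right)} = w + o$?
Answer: $192 + \frac{\sqrt{-4 - 2 \sqrt{6}}}{2} \approx 192.0 + 1.4916 i$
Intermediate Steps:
$U{\left(v,b \right)} = - \frac{\sqrt{b + v}}{2}$
$B{\left(w,o \right)} = o + w$
$s{\left(a \right)} = \sqrt{-1 - \frac{\sqrt{6}}{2}}$ ($s{\left(a \right)} = \sqrt{-1 - \frac{\sqrt{0 + 6}}{2}} = \sqrt{-1 - \frac{\sqrt{6}}{2}}$)
$s{\left(-3 \right)} + B{\left(3 \cdot 3,-5 \right)} 48 = \frac{\sqrt{-4 - 2 \sqrt{6}}}{2} + \left(-5 + 3 \cdot 3\right) 48 = \frac{\sqrt{-4 - 2 \sqrt{6}}}{2} + \left(-5 + 9\right) 48 = \frac{\sqrt{-4 - 2 \sqrt{6}}}{2} + 4 \cdot 48 = \frac{\sqrt{-4 - 2 \sqrt{6}}}{2} + 192 = 192 + \frac{\sqrt{-4 - 2 \sqrt{6}}}{2}$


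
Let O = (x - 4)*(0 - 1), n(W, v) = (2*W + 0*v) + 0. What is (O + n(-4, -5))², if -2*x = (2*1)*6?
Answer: 4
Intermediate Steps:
x = -6 (x = -2*1*6/2 = -6 ≈ -6.0000)
n(W, v) = 2*W (n(W, v) = (2*W + 0) + 0 = 2*W + 0 = 2*W)
O = 10 (O = (-6 - 4)*(0 - 1) = -10*(-1) = 10)
(O + n(-4, -5))² = (10 + 2*(-4))² = (10 - 8)² = 2² = 4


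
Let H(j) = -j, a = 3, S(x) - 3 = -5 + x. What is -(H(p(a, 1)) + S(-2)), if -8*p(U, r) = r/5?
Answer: 159/40 ≈ 3.9750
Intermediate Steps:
S(x) = -2 + x (S(x) = 3 + (-5 + x) = -2 + x)
p(U, r) = -r/40 (p(U, r) = -r/(8*5) = -r/40)
-(H(p(a, 1)) + S(-2)) = -(-(-1)/40 + (-2 - 2)) = -(-1*(-1/40) - 4) = -(1/40 - 4) = -1*(-159/40) = 159/40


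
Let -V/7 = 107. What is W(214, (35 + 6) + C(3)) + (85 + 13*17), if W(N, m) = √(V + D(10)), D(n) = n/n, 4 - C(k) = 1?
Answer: 306 + 2*I*√187 ≈ 306.0 + 27.35*I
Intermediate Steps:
V = -749 (V = -7*107 = -749)
C(k) = 3 (C(k) = 4 - 1*1 = 4 - 1 = 3)
D(n) = 1
W(N, m) = 2*I*√187 (W(N, m) = √(-749 + 1) = √(-748) = 2*I*√187)
W(214, (35 + 6) + C(3)) + (85 + 13*17) = 2*I*√187 + (85 + 13*17) = 2*I*√187 + (85 + 221) = 2*I*√187 + 306 = 306 + 2*I*√187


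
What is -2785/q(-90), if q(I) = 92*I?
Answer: 557/1656 ≈ 0.33635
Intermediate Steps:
-2785/q(-90) = -2785/(92*(-90)) = -2785/(-8280) = -2785*(-1/8280) = 557/1656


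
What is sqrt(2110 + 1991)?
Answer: sqrt(4101) ≈ 64.039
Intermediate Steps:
sqrt(2110 + 1991) = sqrt(4101)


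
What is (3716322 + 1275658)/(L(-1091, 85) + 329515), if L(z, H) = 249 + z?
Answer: 4991980/328673 ≈ 15.188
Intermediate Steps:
(3716322 + 1275658)/(L(-1091, 85) + 329515) = (3716322 + 1275658)/((249 - 1091) + 329515) = 4991980/(-842 + 329515) = 4991980/328673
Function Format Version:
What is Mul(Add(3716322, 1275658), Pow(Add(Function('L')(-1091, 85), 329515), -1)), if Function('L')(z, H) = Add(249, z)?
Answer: Rational(4991980, 328673) ≈ 15.188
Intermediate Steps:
Mul(Add(3716322, 1275658), Pow(Add(Function('L')(-1091, 85), 329515), -1)) = Mul(Add(3716322, 1275658), Pow(Add(Add(249, -1091), 329515), -1)) = Mul(4991980, Pow(Add(-842, 329515), -1)) = Mul(4991980, Pow(328673, -1)) = Mul(4991980, Rational(1, 328673)) = Rational(4991980, 328673)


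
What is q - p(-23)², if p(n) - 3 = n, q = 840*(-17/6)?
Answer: -2780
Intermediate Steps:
q = -2380 (q = 840*(-17*⅙) = 840*(-17/6) = -2380)
p(n) = 3 + n
q - p(-23)² = -2380 - (3 - 23)² = -2380 - 1*(-20)² = -2380 - 1*400 = -2380 - 400 = -2780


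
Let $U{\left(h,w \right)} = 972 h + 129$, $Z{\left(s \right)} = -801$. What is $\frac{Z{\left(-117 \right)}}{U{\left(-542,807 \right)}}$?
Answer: $\frac{267}{175565} \approx 0.0015208$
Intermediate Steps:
$U{\left(h,w \right)} = 129 + 972 h$
$\frac{Z{\left(-117 \right)}}{U{\left(-542,807 \right)}} = - \frac{801}{129 + 972 \left(-542\right)} = - \frac{801}{129 - 526824} = - \frac{801}{-526695} = \left(-801\right) \left(- \frac{1}{526695}\right) = \frac{267}{175565}$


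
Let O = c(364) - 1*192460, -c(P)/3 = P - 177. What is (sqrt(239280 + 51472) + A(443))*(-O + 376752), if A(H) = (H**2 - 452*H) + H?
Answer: -2019275512 + 4558184*sqrt(4543) ≈ -1.7120e+9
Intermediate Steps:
A(H) = H**2 - 451*H
c(P) = 531 - 3*P (c(P) = -3*(P - 177) = -3*(-177 + P) = 531 - 3*P)
O = -193021 (O = (531 - 3*364) - 1*192460 = (531 - 1092) - 192460 = -561 - 192460 = -193021)
(sqrt(239280 + 51472) + A(443))*(-O + 376752) = (sqrt(239280 + 51472) + 443*(-451 + 443))*(-1*(-193021) + 376752) = (sqrt(290752) + 443*(-8))*(193021 + 376752) = (8*sqrt(4543) - 3544)*569773 = (-3544 + 8*sqrt(4543))*569773 = -2019275512 + 4558184*sqrt(4543)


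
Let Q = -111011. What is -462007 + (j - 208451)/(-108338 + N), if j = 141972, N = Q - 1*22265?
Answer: -111627292819/241614 ≈ -4.6201e+5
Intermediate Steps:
N = -133276 (N = -111011 - 1*22265 = -111011 - 22265 = -133276)
-462007 + (j - 208451)/(-108338 + N) = -462007 + (141972 - 208451)/(-108338 - 133276) = -462007 - 66479/(-241614) = -462007 - 66479*(-1/241614) = -462007 + 66479/241614 = -111627292819/241614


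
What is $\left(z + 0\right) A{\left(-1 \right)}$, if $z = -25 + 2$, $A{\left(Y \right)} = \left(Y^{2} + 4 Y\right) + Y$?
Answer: $92$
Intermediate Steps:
$A{\left(Y \right)} = Y^{2} + 5 Y$
$z = -23$
$\left(z + 0\right) A{\left(-1 \right)} = \left(-23 + 0\right) \left(- (5 - 1)\right) = - 23 \left(\left(-1\right) 4\right) = \left(-23\right) \left(-4\right) = 92$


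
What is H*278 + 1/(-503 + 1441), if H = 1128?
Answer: 294141793/938 ≈ 3.1358e+5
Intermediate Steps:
H*278 + 1/(-503 + 1441) = 1128*278 + 1/(-503 + 1441) = 313584 + 1/938 = 294141793/938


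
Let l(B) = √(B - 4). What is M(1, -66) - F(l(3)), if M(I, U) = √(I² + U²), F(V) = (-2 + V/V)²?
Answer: -1 + √4357 ≈ 65.008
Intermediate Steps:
l(B) = √(-4 + B)
F(V) = 1 (F(V) = (-2 + 1)² = (-1)² = 1)
M(1, -66) - F(l(3)) = √(1² + (-66)²) - 1*1 = √(1 + 4356) - 1 = √4357 - 1 = -1 + √4357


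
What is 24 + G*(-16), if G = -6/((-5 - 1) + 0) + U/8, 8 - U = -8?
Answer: -24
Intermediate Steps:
U = 16 (U = 8 - 1*(-8) = 8 + 8 = 16)
G = 3 (G = -6/((-5 - 1) + 0) + 16/8 = -6/(-6 + 0) + 16*(⅛) = -6/(-6) + 2 = -6*(-⅙) + 2 = 1 + 2 = 3)
24 + G*(-16) = 24 + 3*(-16) = 24 - 48 = -24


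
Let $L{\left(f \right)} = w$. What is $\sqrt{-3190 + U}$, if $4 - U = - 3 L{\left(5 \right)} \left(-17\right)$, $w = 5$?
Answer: $i \sqrt{3441} \approx 58.66 i$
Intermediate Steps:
$L{\left(f \right)} = 5$
$U = -251$ ($U = 4 - \left(-3\right) 5 \left(-17\right) = 4 - \left(-15\right) \left(-17\right) = 4 - 255 = -251$)
$\sqrt{-3190 + U} = \sqrt{-3190 - 251} = \sqrt{-3441} = i \sqrt{3441}$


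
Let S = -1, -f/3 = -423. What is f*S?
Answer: -1269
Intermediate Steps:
f = 1269 (f = -3*(-423) = 1269)
f*S = 1269*(-1) = -1269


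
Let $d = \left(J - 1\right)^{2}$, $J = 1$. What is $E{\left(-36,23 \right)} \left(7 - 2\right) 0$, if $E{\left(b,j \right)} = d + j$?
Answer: $0$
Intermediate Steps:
$d = 0$ ($d = \left(1 - 1\right)^{2} = 0^{2} = 0$)
$E{\left(b,j \right)} = j$ ($E{\left(b,j \right)} = 0 + j = j$)
$E{\left(-36,23 \right)} \left(7 - 2\right) 0 = 23 \left(7 - 2\right) 0 = 23 \cdot 5 \cdot 0 = 23 \cdot 0 = 0$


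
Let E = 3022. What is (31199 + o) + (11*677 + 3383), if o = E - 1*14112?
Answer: 30939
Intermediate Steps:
o = -11090 (o = 3022 - 1*14112 = 3022 - 14112 = -11090)
(31199 + o) + (11*677 + 3383) = (31199 - 11090) + (11*677 + 3383) = 20109 + (7447 + 3383) = 20109 + 10830 = 30939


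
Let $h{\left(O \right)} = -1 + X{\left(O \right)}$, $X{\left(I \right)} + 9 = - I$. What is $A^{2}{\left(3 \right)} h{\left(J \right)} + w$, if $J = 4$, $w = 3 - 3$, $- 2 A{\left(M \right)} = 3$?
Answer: $- \frac{63}{2} \approx -31.5$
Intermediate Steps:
$A{\left(M \right)} = - \frac{3}{2}$ ($A{\left(M \right)} = \left(- \frac{1}{2}\right) 3 = - \frac{3}{2}$)
$w = 0$ ($w = 3 - 3 = 0$)
$X{\left(I \right)} = -9 - I$
$h{\left(O \right)} = -10 - O$ ($h{\left(O \right)} = -1 - \left(9 + O\right) = -10 - O$)
$A^{2}{\left(3 \right)} h{\left(J \right)} + w = \left(- \frac{3}{2}\right)^{2} \left(-10 - 4\right) + 0 = \frac{9 \left(-10 - 4\right)}{4} + 0 = \frac{9}{4} \left(-14\right) + 0 = - \frac{63}{2} + 0 = - \frac{63}{2}$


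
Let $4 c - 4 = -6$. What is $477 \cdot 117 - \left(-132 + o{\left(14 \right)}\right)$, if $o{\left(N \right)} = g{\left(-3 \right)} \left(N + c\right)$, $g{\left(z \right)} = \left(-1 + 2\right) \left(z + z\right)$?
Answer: $56022$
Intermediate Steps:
$g{\left(z \right)} = 2 z$ ($g{\left(z \right)} = 1 \cdot 2 z = 2 z$)
$c = - \frac{1}{2}$ ($c = 1 + \frac{1}{4} \left(-6\right) = 1 - \frac{3}{2} = - \frac{1}{2} \approx -0.5$)
$o{\left(N \right)} = 3 - 6 N$ ($o{\left(N \right)} = 2 \left(-3\right) \left(N - \frac{1}{2}\right) = - 6 \left(- \frac{1}{2} + N\right) = 3 - 6 N$)
$477 \cdot 117 - \left(-132 + o{\left(14 \right)}\right) = 477 \cdot 117 + \left(132 - \left(3 - 84\right)\right) = 55809 + \left(132 - \left(3 - 84\right)\right) = 55809 + \left(132 - -81\right) = 55809 + \left(132 + 81\right) = 55809 + 213 = 56022$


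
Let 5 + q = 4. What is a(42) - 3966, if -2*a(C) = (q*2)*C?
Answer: -3924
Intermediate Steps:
q = -1 (q = -5 + 4 = -1)
a(C) = C (a(C) = -(-1*2)*C/2 = -(-1)*C = C)
a(42) - 3966 = 42 - 3966 = -3924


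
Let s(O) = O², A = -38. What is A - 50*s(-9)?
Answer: -4088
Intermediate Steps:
A - 50*s(-9) = -38 - 50*(-9)² = -38 - 50*81 = -38 - 4050 = -4088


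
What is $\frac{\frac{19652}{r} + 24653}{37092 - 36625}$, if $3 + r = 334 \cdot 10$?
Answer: $\frac{82286713}{1558379} \approx 52.803$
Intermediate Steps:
$r = 3337$ ($r = -3 + 334 \cdot 10 = -3 + 3340 = 3337$)
$\frac{\frac{19652}{r} + 24653}{37092 - 36625} = \frac{\frac{19652}{3337} + 24653}{37092 - 36625} = \frac{19652 \cdot \frac{1}{3337} + 24653}{467} = \left(\frac{19652}{3337} + 24653\right) \frac{1}{467} = \frac{82286713}{3337} \cdot \frac{1}{467} = \frac{82286713}{1558379}$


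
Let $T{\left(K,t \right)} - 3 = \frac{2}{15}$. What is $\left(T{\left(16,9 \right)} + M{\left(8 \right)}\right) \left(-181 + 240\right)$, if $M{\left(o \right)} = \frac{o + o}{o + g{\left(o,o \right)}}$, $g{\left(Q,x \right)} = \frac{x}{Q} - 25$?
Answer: $\frac{1888}{15} \approx 125.87$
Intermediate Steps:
$g{\left(Q,x \right)} = -25 + \frac{x}{Q}$ ($g{\left(Q,x \right)} = \frac{x}{Q} - 25 = -25 + \frac{x}{Q}$)
$T{\left(K,t \right)} = \frac{47}{15}$ ($T{\left(K,t \right)} = 3 + \frac{2}{15} = \frac{47}{15}$)
$M{\left(o \right)} = \frac{2 o}{-24 + o}$ ($M{\left(o \right)} = \frac{o + o}{o - \left(25 - \frac{o}{o}\right)} = \frac{2 o}{o + \left(-25 + 1\right)} = \frac{2 o}{o - 24} = \frac{2 o}{-24 + o}$)
$\left(T{\left(16,9 \right)} + M{\left(8 \right)}\right) \left(-181 + 240\right) = \left(\frac{47}{15} + 2 \cdot 8 \frac{1}{-24 + 8}\right) \left(-181 + 240\right) = \left(\frac{47}{15} + 2 \cdot 8 \frac{1}{-16}\right) 59 = \left(\frac{47}{15} + 2 \cdot 8 \left(- \frac{1}{16}\right)\right) 59 = \left(\frac{47}{15} - 1\right) 59 = \frac{32}{15} \cdot 59 = \frac{1888}{15}$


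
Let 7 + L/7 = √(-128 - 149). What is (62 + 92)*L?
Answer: -7546 + 1078*I*√277 ≈ -7546.0 + 17942.0*I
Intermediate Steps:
L = -49 + 7*I*√277 (L = -49 + 7*√(-128 - 149) = -49 + 7*√(-277) = -49 + 7*(I*√277) = -49 + 7*I*√277 ≈ -49.0 + 116.5*I)
(62 + 92)*L = (62 + 92)*(-49 + 7*I*√277) = 154*(-49 + 7*I*√277) = -7546 + 1078*I*√277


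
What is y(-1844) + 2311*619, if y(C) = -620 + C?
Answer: 1428045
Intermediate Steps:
y(-1844) + 2311*619 = (-620 - 1844) + 2311*619 = -2464 + 1430509 = 1428045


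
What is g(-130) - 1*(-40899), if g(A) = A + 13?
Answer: 40782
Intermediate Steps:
g(A) = 13 + A
g(-130) - 1*(-40899) = (13 - 130) - 1*(-40899) = -117 + 40899 = 40782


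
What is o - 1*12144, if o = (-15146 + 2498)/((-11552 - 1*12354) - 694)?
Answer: -12447073/1025 ≈ -12143.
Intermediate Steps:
o = 527/1025 (o = -12648/((-11552 - 12354) - 694) = -12648/(-23906 - 694) = -12648/(-24600) = -12648*(-1/24600) = 527/1025 ≈ 0.51415)
o - 1*12144 = 527/1025 - 1*12144 = 527/1025 - 12144 = -12447073/1025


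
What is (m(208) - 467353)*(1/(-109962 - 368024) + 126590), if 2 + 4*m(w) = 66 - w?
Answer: -28280889402483471/477986 ≈ -5.9167e+10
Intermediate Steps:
m(w) = 16 - w/4 (m(w) = -1/2 + (66 - w)/4 = -1/2 + (33/2 - w/4) = 16 - w/4)
(m(208) - 467353)*(1/(-109962 - 368024) + 126590) = ((16 - 1/4*208) - 467353)*(1/(-109962 - 368024) + 126590) = ((16 - 52) - 467353)*(1/(-477986) + 126590) = (-36 - 467353)*(-1/477986 + 126590) = -467389*60508247739/477986 = -28280889402483471/477986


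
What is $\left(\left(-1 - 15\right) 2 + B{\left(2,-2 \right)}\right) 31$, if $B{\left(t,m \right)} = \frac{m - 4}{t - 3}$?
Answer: $-806$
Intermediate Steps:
$B{\left(t,m \right)} = \frac{-4 + m}{-3 + t}$
$\left(\left(-1 - 15\right) 2 + B{\left(2,-2 \right)}\right) 31 = \left(\left(-1 - 15\right) 2 + \frac{-4 - 2}{-3 + 2}\right) 31 = \left(\left(-1 - 15\right) 2 + \frac{1}{-1} \left(-6\right)\right) 31 = \left(\left(-16\right) 2 - -6\right) 31 = \left(-32 + 6\right) 31 = \left(-26\right) 31 = -806$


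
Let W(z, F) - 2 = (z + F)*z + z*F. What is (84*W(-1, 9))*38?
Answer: -47880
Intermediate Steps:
W(z, F) = 2 + F*z + z*(F + z) (W(z, F) = 2 + ((z + F)*z + z*F) = 2 + ((F + z)*z + F*z) = 2 + (z*(F + z) + F*z) = 2 + (F*z + z*(F + z)) = 2 + F*z + z*(F + z))
(84*W(-1, 9))*38 = (84*(2 + (-1)² + 2*9*(-1)))*38 = (84*(2 + 1 - 18))*38 = (84*(-15))*38 = -1260*38 = -47880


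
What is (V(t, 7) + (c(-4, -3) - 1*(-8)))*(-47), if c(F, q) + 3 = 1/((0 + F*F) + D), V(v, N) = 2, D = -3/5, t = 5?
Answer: -25568/77 ≈ -332.05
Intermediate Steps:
D = -⅗ (D = -3*⅕ = -⅗ ≈ -0.60000)
c(F, q) = -3 + 1/(-⅗ + F²) (c(F, q) = -3 + 1/((0 + F*F) - ⅗) = -3 + 1/((0 + F²) - ⅗) = -3 + 1/(F² - ⅗) = -3 + 1/(-⅗ + F²))
(V(t, 7) + (c(-4, -3) - 1*(-8)))*(-47) = (2 + ((14 - 15*(-4)²)/(-3 + 5*(-4)²) - 1*(-8)))*(-47) = (2 + ((14 - 15*16)/(-3 + 5*16) + 8))*(-47) = (2 + ((14 - 240)/(-3 + 80) + 8))*(-47) = (2 + (-226/77 + 8))*(-47) = (2 + 390/77)*(-47) = (544/77)*(-47) = -25568/77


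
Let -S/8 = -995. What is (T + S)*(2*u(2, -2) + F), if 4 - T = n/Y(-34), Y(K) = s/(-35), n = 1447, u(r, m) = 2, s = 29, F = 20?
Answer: 6758424/29 ≈ 2.3305e+5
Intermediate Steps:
S = 7960 (S = -8*(-995) = 7960)
Y(K) = -29/35 (Y(K) = 29/(-35) = 29*(-1/35) = -29/35)
T = 50761/29 (T = 4 - 1447/(-29/35) = 4 - 1447*(-35)/29 = 4 - 1*(-50645/29) = 4 + 50645/29 = 50761/29 ≈ 1750.4)
(T + S)*(2*u(2, -2) + F) = (50761/29 + 7960)*(2*2 + 20) = 281601*(4 + 20)/29 = (281601/29)*24 = 6758424/29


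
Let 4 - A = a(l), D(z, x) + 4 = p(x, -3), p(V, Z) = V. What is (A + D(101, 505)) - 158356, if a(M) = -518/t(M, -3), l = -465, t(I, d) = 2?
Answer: -157592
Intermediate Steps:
D(z, x) = -4 + x
a(M) = -259 (a(M) = -518/2 = -518*1/2 = -259)
A = 263 (A = 4 - 1*(-259) = 4 + 259 = 263)
(A + D(101, 505)) - 158356 = (263 + (-4 + 505)) - 158356 = (263 + 501) - 158356 = 764 - 158356 = -157592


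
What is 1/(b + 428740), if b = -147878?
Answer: 1/280862 ≈ 3.5605e-6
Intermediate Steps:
1/(b + 428740) = 1/(-147878 + 428740) = 1/280862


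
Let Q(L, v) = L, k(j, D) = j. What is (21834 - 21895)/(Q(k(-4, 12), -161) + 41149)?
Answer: -61/41145 ≈ -0.0014826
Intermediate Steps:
(21834 - 21895)/(Q(k(-4, 12), -161) + 41149) = (21834 - 21895)/(-4 + 41149) = -61/41145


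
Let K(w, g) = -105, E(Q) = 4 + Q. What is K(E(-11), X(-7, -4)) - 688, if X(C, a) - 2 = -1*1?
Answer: -793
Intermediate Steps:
X(C, a) = 1 (X(C, a) = 2 - 1*1 = 2 - 1 = 1)
K(E(-11), X(-7, -4)) - 688 = -105 - 688 = -793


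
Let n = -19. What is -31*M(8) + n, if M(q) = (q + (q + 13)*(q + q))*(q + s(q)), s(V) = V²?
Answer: -767827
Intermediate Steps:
M(q) = (q + q²)*(q + 2*q*(13 + q)) (M(q) = (q + (q + 13)*(q + q))*(q + q²) = (q + (13 + q)*(2*q))*(q + q²) = (q + 2*q*(13 + q))*(q + q²) = (q + q²)*(q + 2*q*(13 + q)))
-31*M(8) + n = -31*8²*(27 + 2*8² + 29*8) - 19 = -1984*(27 + 2*64 + 232) - 19 = -1984*(27 + 128 + 232) - 19 = -1984*387 - 19 = -31*24768 - 19 = -767808 - 19 = -767827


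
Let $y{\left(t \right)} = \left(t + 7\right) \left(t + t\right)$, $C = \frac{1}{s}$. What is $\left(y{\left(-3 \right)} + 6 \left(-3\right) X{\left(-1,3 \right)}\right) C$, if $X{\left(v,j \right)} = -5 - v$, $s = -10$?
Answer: $- \frac{24}{5} \approx -4.8$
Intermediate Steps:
$C = - \frac{1}{10}$ ($C = \frac{1}{-10} = - \frac{1}{10} \approx -0.1$)
$y{\left(t \right)} = 2 t \left(7 + t\right)$ ($y{\left(t \right)} = \left(7 + t\right) 2 t = 2 t \left(7 + t\right)$)
$\left(y{\left(-3 \right)} + 6 \left(-3\right) X{\left(-1,3 \right)}\right) C = \left(2 \left(-3\right) \left(7 - 3\right) + 6 \left(-3\right) \left(-5 - -1\right)\right) \left(- \frac{1}{10}\right) = \left(2 \left(-3\right) 4 - 18 \left(-5 + 1\right)\right) \left(- \frac{1}{10}\right) = \left(-24 - -72\right) \left(- \frac{1}{10}\right) = \left(-24 + 72\right) \left(- \frac{1}{10}\right) = 48 \left(- \frac{1}{10}\right) = - \frac{24}{5}$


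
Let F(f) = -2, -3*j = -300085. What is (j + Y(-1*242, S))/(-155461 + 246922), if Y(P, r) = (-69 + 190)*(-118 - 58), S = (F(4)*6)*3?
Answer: 236197/274383 ≈ 0.86083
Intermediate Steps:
j = 300085/3 (j = -⅓*(-300085) = 300085/3 ≈ 1.0003e+5)
S = -36 (S = -2*6*3 = -12*3 = -36)
Y(P, r) = -21296 (Y(P, r) = 121*(-176) = -21296)
(j + Y(-1*242, S))/(-155461 + 246922) = (300085/3 - 21296)/(-155461 + 246922) = (236197/3)/91461 = (236197/3)*(1/91461) = 236197/274383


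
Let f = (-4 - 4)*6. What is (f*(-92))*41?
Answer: 181056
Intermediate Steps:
f = -48 (f = -8*6 = -48)
(f*(-92))*41 = -48*(-92)*41 = 4416*41 = 181056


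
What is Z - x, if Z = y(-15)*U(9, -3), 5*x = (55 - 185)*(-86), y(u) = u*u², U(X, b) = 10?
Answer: -35986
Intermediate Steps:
y(u) = u³
x = 2236 (x = ((55 - 185)*(-86))/5 = (-130*(-86))/5 = (⅕)*11180 = 2236)
Z = -33750 (Z = (-15)³*10 = -3375*10 = -33750)
Z - x = -33750 - 1*2236 = -33750 - 2236 = -35986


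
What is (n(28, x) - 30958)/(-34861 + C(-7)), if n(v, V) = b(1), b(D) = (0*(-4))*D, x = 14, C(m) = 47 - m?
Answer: 30958/34807 ≈ 0.88942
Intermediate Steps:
b(D) = 0 (b(D) = 0*D = 0)
n(v, V) = 0
(n(28, x) - 30958)/(-34861 + C(-7)) = (0 - 30958)/(-34861 + (47 - 1*(-7))) = -30958/(-34861 + (47 + 7)) = -30958/(-34861 + 54) = -30958/(-34807) = -30958*(-1/34807) = 30958/34807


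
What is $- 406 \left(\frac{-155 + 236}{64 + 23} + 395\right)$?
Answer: $-160748$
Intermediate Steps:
$- 406 \left(\frac{-155 + 236}{64 + 23} + 395\right) = - 406 \left(\frac{81}{87} + 395\right) = - 406 \left(81 \cdot \frac{1}{87} + 395\right) = - 406 \left(\frac{27}{29} + 395\right) = \left(-406\right) \frac{11482}{29} = -160748$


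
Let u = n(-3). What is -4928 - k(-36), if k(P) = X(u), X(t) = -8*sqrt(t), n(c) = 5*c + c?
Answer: -4928 + 24*I*sqrt(2) ≈ -4928.0 + 33.941*I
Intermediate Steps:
n(c) = 6*c
u = -18 (u = 6*(-3) = -18)
k(P) = -24*I*sqrt(2)
-4928 - k(-36) = -4928 - (-24)*I*sqrt(2) = -4928 + 24*I*sqrt(2)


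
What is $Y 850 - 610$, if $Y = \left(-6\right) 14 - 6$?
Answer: $-77110$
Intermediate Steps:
$Y = -90$ ($Y = -84 - 6 = -90$)
$Y 850 - 610 = \left(-90\right) 850 - 610 = -76500 - 610 = -77110$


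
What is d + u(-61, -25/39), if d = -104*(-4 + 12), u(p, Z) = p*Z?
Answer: -30923/39 ≈ -792.90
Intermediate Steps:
u(p, Z) = Z*p
d = -832 (d = -104*8 = -832)
d + u(-61, -25/39) = -832 - 25/39*(-61) = -832 + 1525/39 = -30923/39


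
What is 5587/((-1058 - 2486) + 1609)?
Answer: -5587/1935 ≈ -2.8873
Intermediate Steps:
5587/((-1058 - 2486) + 1609) = 5587/(-3544 + 1609) = 5587/(-1935) = 5587*(-1/1935) = -5587/1935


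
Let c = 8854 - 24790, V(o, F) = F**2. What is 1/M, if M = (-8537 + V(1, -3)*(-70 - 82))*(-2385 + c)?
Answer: 1/181469505 ≈ 5.5106e-9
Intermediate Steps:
c = -15936
M = 181469505 (M = (-8537 + (-3)**2*(-70 - 82))*(-2385 - 15936) = (-8537 + 9*(-152))*(-18321) = (-8537 - 1368)*(-18321) = -9905*(-18321) = 181469505)
1/M = 1/181469505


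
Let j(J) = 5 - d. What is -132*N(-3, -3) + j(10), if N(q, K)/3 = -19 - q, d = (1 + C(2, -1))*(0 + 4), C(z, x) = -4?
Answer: 6353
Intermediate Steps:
d = -12 (d = (1 - 4)*(0 + 4) = -3*4 = -12)
N(q, K) = -57 - 3*q (N(q, K) = 3*(-19 - q) = -57 - 3*q)
j(J) = 17 (j(J) = 5 - 1*(-12) = 5 + 12 = 17)
-132*N(-3, -3) + j(10) = -132*(-57 - 3*(-3)) + 17 = -132*(-57 + 9) + 17 = -132*(-48) + 17 = 6336 + 17 = 6353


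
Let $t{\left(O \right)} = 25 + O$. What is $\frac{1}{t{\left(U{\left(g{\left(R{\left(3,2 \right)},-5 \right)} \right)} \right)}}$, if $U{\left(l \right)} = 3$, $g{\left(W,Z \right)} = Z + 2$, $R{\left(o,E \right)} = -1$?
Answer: $\frac{1}{28} \approx 0.035714$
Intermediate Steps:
$g{\left(W,Z \right)} = 2 + Z$
$\frac{1}{t{\left(U{\left(g{\left(R{\left(3,2 \right)},-5 \right)} \right)} \right)}} = \frac{1}{25 + 3} = \frac{1}{28}$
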